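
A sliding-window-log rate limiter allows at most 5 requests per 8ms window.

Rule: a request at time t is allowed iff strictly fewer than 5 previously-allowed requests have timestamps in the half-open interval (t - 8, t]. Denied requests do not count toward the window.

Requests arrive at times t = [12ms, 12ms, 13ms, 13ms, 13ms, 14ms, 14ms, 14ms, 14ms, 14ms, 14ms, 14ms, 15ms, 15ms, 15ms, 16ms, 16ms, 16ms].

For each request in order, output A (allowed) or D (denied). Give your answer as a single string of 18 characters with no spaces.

Answer: AAAAADDDDDDDDDDDDD

Derivation:
Tracking allowed requests in the window:
  req#1 t=12ms: ALLOW
  req#2 t=12ms: ALLOW
  req#3 t=13ms: ALLOW
  req#4 t=13ms: ALLOW
  req#5 t=13ms: ALLOW
  req#6 t=14ms: DENY
  req#7 t=14ms: DENY
  req#8 t=14ms: DENY
  req#9 t=14ms: DENY
  req#10 t=14ms: DENY
  req#11 t=14ms: DENY
  req#12 t=14ms: DENY
  req#13 t=15ms: DENY
  req#14 t=15ms: DENY
  req#15 t=15ms: DENY
  req#16 t=16ms: DENY
  req#17 t=16ms: DENY
  req#18 t=16ms: DENY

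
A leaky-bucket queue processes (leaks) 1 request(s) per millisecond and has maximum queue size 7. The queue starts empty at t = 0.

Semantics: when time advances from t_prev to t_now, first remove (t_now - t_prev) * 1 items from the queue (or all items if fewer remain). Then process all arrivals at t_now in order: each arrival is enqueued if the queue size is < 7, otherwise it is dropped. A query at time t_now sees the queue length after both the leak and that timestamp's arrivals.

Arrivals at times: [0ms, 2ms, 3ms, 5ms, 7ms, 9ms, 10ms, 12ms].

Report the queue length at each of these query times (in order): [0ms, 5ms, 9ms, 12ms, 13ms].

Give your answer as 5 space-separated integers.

Queue lengths at query times:
  query t=0ms: backlog = 1
  query t=5ms: backlog = 1
  query t=9ms: backlog = 1
  query t=12ms: backlog = 1
  query t=13ms: backlog = 0

Answer: 1 1 1 1 0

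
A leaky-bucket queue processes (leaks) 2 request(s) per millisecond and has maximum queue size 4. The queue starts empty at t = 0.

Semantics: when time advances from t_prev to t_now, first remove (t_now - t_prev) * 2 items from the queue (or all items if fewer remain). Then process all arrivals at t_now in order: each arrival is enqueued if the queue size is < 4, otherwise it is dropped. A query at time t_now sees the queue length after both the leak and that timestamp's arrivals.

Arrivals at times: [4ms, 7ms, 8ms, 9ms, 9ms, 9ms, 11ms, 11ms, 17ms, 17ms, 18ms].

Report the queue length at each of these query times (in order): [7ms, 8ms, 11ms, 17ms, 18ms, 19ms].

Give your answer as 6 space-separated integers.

Answer: 1 1 2 2 1 0

Derivation:
Queue lengths at query times:
  query t=7ms: backlog = 1
  query t=8ms: backlog = 1
  query t=11ms: backlog = 2
  query t=17ms: backlog = 2
  query t=18ms: backlog = 1
  query t=19ms: backlog = 0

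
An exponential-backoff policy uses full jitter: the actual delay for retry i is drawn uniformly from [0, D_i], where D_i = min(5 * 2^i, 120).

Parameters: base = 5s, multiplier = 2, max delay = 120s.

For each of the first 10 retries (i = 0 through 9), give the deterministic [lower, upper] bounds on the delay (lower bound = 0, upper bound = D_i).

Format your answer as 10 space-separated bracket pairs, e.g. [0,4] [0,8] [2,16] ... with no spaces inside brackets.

Computing bounds per retry:
  i=0: D_i=min(5*2^0,120)=5, bounds=[0,5]
  i=1: D_i=min(5*2^1,120)=10, bounds=[0,10]
  i=2: D_i=min(5*2^2,120)=20, bounds=[0,20]
  i=3: D_i=min(5*2^3,120)=40, bounds=[0,40]
  i=4: D_i=min(5*2^4,120)=80, bounds=[0,80]
  i=5: D_i=min(5*2^5,120)=120, bounds=[0,120]
  i=6: D_i=min(5*2^6,120)=120, bounds=[0,120]
  i=7: D_i=min(5*2^7,120)=120, bounds=[0,120]
  i=8: D_i=min(5*2^8,120)=120, bounds=[0,120]
  i=9: D_i=min(5*2^9,120)=120, bounds=[0,120]

Answer: [0,5] [0,10] [0,20] [0,40] [0,80] [0,120] [0,120] [0,120] [0,120] [0,120]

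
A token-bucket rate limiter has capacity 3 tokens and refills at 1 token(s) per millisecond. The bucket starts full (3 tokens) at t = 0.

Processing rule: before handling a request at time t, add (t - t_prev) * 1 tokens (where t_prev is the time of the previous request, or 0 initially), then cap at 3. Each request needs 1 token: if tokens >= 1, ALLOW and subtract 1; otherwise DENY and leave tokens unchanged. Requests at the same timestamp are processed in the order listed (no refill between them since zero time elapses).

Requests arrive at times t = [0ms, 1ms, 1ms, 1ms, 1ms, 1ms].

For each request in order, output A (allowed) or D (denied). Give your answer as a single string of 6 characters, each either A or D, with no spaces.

Simulating step by step:
  req#1 t=0ms: ALLOW
  req#2 t=1ms: ALLOW
  req#3 t=1ms: ALLOW
  req#4 t=1ms: ALLOW
  req#5 t=1ms: DENY
  req#6 t=1ms: DENY

Answer: AAAADD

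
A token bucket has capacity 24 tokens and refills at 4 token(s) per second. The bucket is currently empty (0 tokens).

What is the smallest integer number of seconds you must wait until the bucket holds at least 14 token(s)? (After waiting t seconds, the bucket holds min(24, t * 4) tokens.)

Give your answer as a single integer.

Answer: 4

Derivation:
Need t * 4 >= 14, so t >= 14/4.
Smallest integer t = ceil(14/4) = 4.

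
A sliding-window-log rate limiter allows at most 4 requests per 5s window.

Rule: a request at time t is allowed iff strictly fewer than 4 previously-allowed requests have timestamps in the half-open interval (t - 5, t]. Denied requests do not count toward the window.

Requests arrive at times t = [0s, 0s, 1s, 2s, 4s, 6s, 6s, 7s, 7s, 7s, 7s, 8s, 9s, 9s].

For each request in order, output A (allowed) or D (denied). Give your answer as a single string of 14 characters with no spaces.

Tracking allowed requests in the window:
  req#1 t=0s: ALLOW
  req#2 t=0s: ALLOW
  req#3 t=1s: ALLOW
  req#4 t=2s: ALLOW
  req#5 t=4s: DENY
  req#6 t=6s: ALLOW
  req#7 t=6s: ALLOW
  req#8 t=7s: ALLOW
  req#9 t=7s: ALLOW
  req#10 t=7s: DENY
  req#11 t=7s: DENY
  req#12 t=8s: DENY
  req#13 t=9s: DENY
  req#14 t=9s: DENY

Answer: AAAADAAAADDDDD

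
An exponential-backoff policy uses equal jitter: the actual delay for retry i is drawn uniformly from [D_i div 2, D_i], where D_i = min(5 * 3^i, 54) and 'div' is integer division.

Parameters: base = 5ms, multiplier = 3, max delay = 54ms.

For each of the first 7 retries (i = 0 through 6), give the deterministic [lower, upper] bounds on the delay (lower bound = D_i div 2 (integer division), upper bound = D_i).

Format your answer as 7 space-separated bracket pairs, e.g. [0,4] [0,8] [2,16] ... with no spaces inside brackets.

Answer: [2,5] [7,15] [22,45] [27,54] [27,54] [27,54] [27,54]

Derivation:
Computing bounds per retry:
  i=0: D_i=min(5*3^0,54)=5, bounds=[2,5]
  i=1: D_i=min(5*3^1,54)=15, bounds=[7,15]
  i=2: D_i=min(5*3^2,54)=45, bounds=[22,45]
  i=3: D_i=min(5*3^3,54)=54, bounds=[27,54]
  i=4: D_i=min(5*3^4,54)=54, bounds=[27,54]
  i=5: D_i=min(5*3^5,54)=54, bounds=[27,54]
  i=6: D_i=min(5*3^6,54)=54, bounds=[27,54]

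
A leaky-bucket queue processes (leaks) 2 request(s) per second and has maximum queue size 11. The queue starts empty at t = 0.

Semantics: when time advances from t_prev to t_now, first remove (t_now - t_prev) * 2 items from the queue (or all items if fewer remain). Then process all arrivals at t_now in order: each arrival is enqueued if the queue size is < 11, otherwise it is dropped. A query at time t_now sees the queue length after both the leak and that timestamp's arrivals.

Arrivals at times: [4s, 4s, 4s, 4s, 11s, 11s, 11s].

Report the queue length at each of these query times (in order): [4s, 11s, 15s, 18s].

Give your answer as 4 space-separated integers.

Queue lengths at query times:
  query t=4s: backlog = 4
  query t=11s: backlog = 3
  query t=15s: backlog = 0
  query t=18s: backlog = 0

Answer: 4 3 0 0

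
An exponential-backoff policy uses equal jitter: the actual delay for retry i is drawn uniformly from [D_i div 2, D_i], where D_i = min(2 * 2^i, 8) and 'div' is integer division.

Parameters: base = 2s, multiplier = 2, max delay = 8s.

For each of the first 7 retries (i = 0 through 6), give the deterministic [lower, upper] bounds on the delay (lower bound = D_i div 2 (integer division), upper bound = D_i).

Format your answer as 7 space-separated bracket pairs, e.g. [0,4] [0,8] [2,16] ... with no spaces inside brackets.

Answer: [1,2] [2,4] [4,8] [4,8] [4,8] [4,8] [4,8]

Derivation:
Computing bounds per retry:
  i=0: D_i=min(2*2^0,8)=2, bounds=[1,2]
  i=1: D_i=min(2*2^1,8)=4, bounds=[2,4]
  i=2: D_i=min(2*2^2,8)=8, bounds=[4,8]
  i=3: D_i=min(2*2^3,8)=8, bounds=[4,8]
  i=4: D_i=min(2*2^4,8)=8, bounds=[4,8]
  i=5: D_i=min(2*2^5,8)=8, bounds=[4,8]
  i=6: D_i=min(2*2^6,8)=8, bounds=[4,8]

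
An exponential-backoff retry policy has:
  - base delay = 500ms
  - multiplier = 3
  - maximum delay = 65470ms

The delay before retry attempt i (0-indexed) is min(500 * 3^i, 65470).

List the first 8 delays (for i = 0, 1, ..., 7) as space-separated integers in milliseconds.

Answer: 500 1500 4500 13500 40500 65470 65470 65470

Derivation:
Computing each delay:
  i=0: min(500*3^0, 65470) = 500
  i=1: min(500*3^1, 65470) = 1500
  i=2: min(500*3^2, 65470) = 4500
  i=3: min(500*3^3, 65470) = 13500
  i=4: min(500*3^4, 65470) = 40500
  i=5: min(500*3^5, 65470) = 65470
  i=6: min(500*3^6, 65470) = 65470
  i=7: min(500*3^7, 65470) = 65470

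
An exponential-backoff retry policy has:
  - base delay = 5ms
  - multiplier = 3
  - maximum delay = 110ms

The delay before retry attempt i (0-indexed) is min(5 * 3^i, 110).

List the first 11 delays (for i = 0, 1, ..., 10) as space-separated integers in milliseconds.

Answer: 5 15 45 110 110 110 110 110 110 110 110

Derivation:
Computing each delay:
  i=0: min(5*3^0, 110) = 5
  i=1: min(5*3^1, 110) = 15
  i=2: min(5*3^2, 110) = 45
  i=3: min(5*3^3, 110) = 110
  i=4: min(5*3^4, 110) = 110
  i=5: min(5*3^5, 110) = 110
  i=6: min(5*3^6, 110) = 110
  i=7: min(5*3^7, 110) = 110
  i=8: min(5*3^8, 110) = 110
  i=9: min(5*3^9, 110) = 110
  i=10: min(5*3^10, 110) = 110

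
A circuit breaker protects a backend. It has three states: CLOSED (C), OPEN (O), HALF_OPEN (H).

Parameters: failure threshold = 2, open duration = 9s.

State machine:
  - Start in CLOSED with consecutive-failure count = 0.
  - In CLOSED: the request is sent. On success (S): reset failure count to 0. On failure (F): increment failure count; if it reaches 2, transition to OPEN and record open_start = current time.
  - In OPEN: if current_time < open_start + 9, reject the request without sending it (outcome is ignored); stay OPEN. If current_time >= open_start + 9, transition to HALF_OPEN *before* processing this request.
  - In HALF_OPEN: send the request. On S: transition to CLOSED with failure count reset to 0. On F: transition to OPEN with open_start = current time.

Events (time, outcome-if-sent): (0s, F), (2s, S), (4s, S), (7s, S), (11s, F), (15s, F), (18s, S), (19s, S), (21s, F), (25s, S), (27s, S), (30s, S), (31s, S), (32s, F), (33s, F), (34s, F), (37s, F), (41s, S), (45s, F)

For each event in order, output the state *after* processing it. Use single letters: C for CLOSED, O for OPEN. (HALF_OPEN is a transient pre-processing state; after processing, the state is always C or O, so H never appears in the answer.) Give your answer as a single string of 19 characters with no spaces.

Answer: CCCCCOOOOCCCCCOOOOO

Derivation:
State after each event:
  event#1 t=0s outcome=F: state=CLOSED
  event#2 t=2s outcome=S: state=CLOSED
  event#3 t=4s outcome=S: state=CLOSED
  event#4 t=7s outcome=S: state=CLOSED
  event#5 t=11s outcome=F: state=CLOSED
  event#6 t=15s outcome=F: state=OPEN
  event#7 t=18s outcome=S: state=OPEN
  event#8 t=19s outcome=S: state=OPEN
  event#9 t=21s outcome=F: state=OPEN
  event#10 t=25s outcome=S: state=CLOSED
  event#11 t=27s outcome=S: state=CLOSED
  event#12 t=30s outcome=S: state=CLOSED
  event#13 t=31s outcome=S: state=CLOSED
  event#14 t=32s outcome=F: state=CLOSED
  event#15 t=33s outcome=F: state=OPEN
  event#16 t=34s outcome=F: state=OPEN
  event#17 t=37s outcome=F: state=OPEN
  event#18 t=41s outcome=S: state=OPEN
  event#19 t=45s outcome=F: state=OPEN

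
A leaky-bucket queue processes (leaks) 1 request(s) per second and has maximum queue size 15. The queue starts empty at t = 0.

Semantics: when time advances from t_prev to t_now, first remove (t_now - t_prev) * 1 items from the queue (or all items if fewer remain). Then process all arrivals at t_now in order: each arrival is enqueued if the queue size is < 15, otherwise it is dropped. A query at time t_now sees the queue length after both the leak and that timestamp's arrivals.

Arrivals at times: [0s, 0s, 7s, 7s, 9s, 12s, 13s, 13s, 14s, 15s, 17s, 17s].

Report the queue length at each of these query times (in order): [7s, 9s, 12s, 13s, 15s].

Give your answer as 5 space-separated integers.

Answer: 2 1 1 2 2

Derivation:
Queue lengths at query times:
  query t=7s: backlog = 2
  query t=9s: backlog = 1
  query t=12s: backlog = 1
  query t=13s: backlog = 2
  query t=15s: backlog = 2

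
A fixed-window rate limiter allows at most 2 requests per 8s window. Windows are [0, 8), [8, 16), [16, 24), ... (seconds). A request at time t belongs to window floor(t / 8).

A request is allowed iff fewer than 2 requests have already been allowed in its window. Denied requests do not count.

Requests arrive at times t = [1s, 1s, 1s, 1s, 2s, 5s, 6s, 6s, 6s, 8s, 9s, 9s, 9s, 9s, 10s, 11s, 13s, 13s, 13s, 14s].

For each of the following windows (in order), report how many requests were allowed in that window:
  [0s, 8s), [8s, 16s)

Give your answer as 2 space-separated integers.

Answer: 2 2

Derivation:
Processing requests:
  req#1 t=1s (window 0): ALLOW
  req#2 t=1s (window 0): ALLOW
  req#3 t=1s (window 0): DENY
  req#4 t=1s (window 0): DENY
  req#5 t=2s (window 0): DENY
  req#6 t=5s (window 0): DENY
  req#7 t=6s (window 0): DENY
  req#8 t=6s (window 0): DENY
  req#9 t=6s (window 0): DENY
  req#10 t=8s (window 1): ALLOW
  req#11 t=9s (window 1): ALLOW
  req#12 t=9s (window 1): DENY
  req#13 t=9s (window 1): DENY
  req#14 t=9s (window 1): DENY
  req#15 t=10s (window 1): DENY
  req#16 t=11s (window 1): DENY
  req#17 t=13s (window 1): DENY
  req#18 t=13s (window 1): DENY
  req#19 t=13s (window 1): DENY
  req#20 t=14s (window 1): DENY

Allowed counts by window: 2 2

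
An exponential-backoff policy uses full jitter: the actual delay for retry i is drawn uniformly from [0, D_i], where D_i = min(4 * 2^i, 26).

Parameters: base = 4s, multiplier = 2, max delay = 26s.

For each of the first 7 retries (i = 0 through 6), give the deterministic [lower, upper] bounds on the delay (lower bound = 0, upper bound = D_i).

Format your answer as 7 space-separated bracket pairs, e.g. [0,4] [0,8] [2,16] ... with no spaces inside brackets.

Computing bounds per retry:
  i=0: D_i=min(4*2^0,26)=4, bounds=[0,4]
  i=1: D_i=min(4*2^1,26)=8, bounds=[0,8]
  i=2: D_i=min(4*2^2,26)=16, bounds=[0,16]
  i=3: D_i=min(4*2^3,26)=26, bounds=[0,26]
  i=4: D_i=min(4*2^4,26)=26, bounds=[0,26]
  i=5: D_i=min(4*2^5,26)=26, bounds=[0,26]
  i=6: D_i=min(4*2^6,26)=26, bounds=[0,26]

Answer: [0,4] [0,8] [0,16] [0,26] [0,26] [0,26] [0,26]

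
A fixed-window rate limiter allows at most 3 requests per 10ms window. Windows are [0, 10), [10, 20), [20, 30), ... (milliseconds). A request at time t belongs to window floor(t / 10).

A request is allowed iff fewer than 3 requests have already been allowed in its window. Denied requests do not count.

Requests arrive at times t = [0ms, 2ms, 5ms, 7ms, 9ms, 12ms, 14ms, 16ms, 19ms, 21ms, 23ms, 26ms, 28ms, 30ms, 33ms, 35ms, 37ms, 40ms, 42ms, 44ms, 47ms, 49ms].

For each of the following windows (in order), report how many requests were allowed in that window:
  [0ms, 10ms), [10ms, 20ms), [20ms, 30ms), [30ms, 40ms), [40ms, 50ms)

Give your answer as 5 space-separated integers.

Answer: 3 3 3 3 3

Derivation:
Processing requests:
  req#1 t=0ms (window 0): ALLOW
  req#2 t=2ms (window 0): ALLOW
  req#3 t=5ms (window 0): ALLOW
  req#4 t=7ms (window 0): DENY
  req#5 t=9ms (window 0): DENY
  req#6 t=12ms (window 1): ALLOW
  req#7 t=14ms (window 1): ALLOW
  req#8 t=16ms (window 1): ALLOW
  req#9 t=19ms (window 1): DENY
  req#10 t=21ms (window 2): ALLOW
  req#11 t=23ms (window 2): ALLOW
  req#12 t=26ms (window 2): ALLOW
  req#13 t=28ms (window 2): DENY
  req#14 t=30ms (window 3): ALLOW
  req#15 t=33ms (window 3): ALLOW
  req#16 t=35ms (window 3): ALLOW
  req#17 t=37ms (window 3): DENY
  req#18 t=40ms (window 4): ALLOW
  req#19 t=42ms (window 4): ALLOW
  req#20 t=44ms (window 4): ALLOW
  req#21 t=47ms (window 4): DENY
  req#22 t=49ms (window 4): DENY

Allowed counts by window: 3 3 3 3 3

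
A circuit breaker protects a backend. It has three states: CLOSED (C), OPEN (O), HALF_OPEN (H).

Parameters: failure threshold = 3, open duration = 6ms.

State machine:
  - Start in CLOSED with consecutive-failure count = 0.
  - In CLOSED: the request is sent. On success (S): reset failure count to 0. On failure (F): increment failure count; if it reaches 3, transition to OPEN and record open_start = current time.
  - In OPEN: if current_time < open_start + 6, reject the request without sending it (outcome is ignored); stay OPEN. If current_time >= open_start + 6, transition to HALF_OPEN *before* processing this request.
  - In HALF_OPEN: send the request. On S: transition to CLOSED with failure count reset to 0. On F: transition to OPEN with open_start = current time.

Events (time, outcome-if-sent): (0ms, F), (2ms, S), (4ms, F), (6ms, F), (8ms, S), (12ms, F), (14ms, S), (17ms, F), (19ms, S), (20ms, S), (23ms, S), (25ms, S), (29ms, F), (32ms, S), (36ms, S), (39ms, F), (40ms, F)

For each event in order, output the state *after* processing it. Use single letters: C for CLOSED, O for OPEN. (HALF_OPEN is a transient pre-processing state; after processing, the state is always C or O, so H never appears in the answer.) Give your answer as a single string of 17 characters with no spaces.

Answer: CCCCCCCCCCCCCCCCC

Derivation:
State after each event:
  event#1 t=0ms outcome=F: state=CLOSED
  event#2 t=2ms outcome=S: state=CLOSED
  event#3 t=4ms outcome=F: state=CLOSED
  event#4 t=6ms outcome=F: state=CLOSED
  event#5 t=8ms outcome=S: state=CLOSED
  event#6 t=12ms outcome=F: state=CLOSED
  event#7 t=14ms outcome=S: state=CLOSED
  event#8 t=17ms outcome=F: state=CLOSED
  event#9 t=19ms outcome=S: state=CLOSED
  event#10 t=20ms outcome=S: state=CLOSED
  event#11 t=23ms outcome=S: state=CLOSED
  event#12 t=25ms outcome=S: state=CLOSED
  event#13 t=29ms outcome=F: state=CLOSED
  event#14 t=32ms outcome=S: state=CLOSED
  event#15 t=36ms outcome=S: state=CLOSED
  event#16 t=39ms outcome=F: state=CLOSED
  event#17 t=40ms outcome=F: state=CLOSED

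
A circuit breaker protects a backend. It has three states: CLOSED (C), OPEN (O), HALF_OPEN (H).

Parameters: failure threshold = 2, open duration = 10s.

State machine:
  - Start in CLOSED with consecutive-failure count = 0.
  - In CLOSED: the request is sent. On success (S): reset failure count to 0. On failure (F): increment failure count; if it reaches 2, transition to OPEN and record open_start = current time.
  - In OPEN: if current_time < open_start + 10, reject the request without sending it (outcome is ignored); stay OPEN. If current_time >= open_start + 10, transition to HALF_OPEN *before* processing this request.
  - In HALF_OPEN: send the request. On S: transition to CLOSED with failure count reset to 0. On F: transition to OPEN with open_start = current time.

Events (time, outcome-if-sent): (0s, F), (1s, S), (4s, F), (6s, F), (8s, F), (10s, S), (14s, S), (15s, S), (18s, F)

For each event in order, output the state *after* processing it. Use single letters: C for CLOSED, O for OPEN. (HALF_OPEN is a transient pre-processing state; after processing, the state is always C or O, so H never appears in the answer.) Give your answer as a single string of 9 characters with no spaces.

State after each event:
  event#1 t=0s outcome=F: state=CLOSED
  event#2 t=1s outcome=S: state=CLOSED
  event#3 t=4s outcome=F: state=CLOSED
  event#4 t=6s outcome=F: state=OPEN
  event#5 t=8s outcome=F: state=OPEN
  event#6 t=10s outcome=S: state=OPEN
  event#7 t=14s outcome=S: state=OPEN
  event#8 t=15s outcome=S: state=OPEN
  event#9 t=18s outcome=F: state=OPEN

Answer: CCCOOOOOO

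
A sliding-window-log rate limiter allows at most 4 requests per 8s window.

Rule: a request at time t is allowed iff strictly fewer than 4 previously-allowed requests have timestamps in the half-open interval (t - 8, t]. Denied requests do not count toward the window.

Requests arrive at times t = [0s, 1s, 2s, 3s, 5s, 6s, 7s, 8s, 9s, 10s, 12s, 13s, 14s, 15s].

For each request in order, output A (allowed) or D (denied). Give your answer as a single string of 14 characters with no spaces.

Tracking allowed requests in the window:
  req#1 t=0s: ALLOW
  req#2 t=1s: ALLOW
  req#3 t=2s: ALLOW
  req#4 t=3s: ALLOW
  req#5 t=5s: DENY
  req#6 t=6s: DENY
  req#7 t=7s: DENY
  req#8 t=8s: ALLOW
  req#9 t=9s: ALLOW
  req#10 t=10s: ALLOW
  req#11 t=12s: ALLOW
  req#12 t=13s: DENY
  req#13 t=14s: DENY
  req#14 t=15s: DENY

Answer: AAAADDDAAAADDD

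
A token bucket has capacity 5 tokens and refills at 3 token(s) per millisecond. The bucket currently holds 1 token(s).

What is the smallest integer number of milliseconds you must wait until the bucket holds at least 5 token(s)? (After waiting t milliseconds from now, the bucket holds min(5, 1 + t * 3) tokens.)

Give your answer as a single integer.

Answer: 2

Derivation:
Need 1 + t * 3 >= 5, so t >= 4/3.
Smallest integer t = ceil(4/3) = 2.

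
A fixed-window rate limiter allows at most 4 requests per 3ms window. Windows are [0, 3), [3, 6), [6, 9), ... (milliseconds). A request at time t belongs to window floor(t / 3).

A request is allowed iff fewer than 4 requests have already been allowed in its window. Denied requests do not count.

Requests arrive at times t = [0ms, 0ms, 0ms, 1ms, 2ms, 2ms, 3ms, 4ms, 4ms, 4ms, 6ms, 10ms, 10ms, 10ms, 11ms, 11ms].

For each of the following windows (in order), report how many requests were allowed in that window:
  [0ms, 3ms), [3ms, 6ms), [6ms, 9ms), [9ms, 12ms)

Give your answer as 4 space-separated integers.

Processing requests:
  req#1 t=0ms (window 0): ALLOW
  req#2 t=0ms (window 0): ALLOW
  req#3 t=0ms (window 0): ALLOW
  req#4 t=1ms (window 0): ALLOW
  req#5 t=2ms (window 0): DENY
  req#6 t=2ms (window 0): DENY
  req#7 t=3ms (window 1): ALLOW
  req#8 t=4ms (window 1): ALLOW
  req#9 t=4ms (window 1): ALLOW
  req#10 t=4ms (window 1): ALLOW
  req#11 t=6ms (window 2): ALLOW
  req#12 t=10ms (window 3): ALLOW
  req#13 t=10ms (window 3): ALLOW
  req#14 t=10ms (window 3): ALLOW
  req#15 t=11ms (window 3): ALLOW
  req#16 t=11ms (window 3): DENY

Allowed counts by window: 4 4 1 4

Answer: 4 4 1 4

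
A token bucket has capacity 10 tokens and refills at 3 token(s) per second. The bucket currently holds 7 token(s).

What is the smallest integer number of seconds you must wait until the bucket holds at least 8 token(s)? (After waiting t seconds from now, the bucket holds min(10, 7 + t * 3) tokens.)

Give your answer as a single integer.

Need 7 + t * 3 >= 8, so t >= 1/3.
Smallest integer t = ceil(1/3) = 1.

Answer: 1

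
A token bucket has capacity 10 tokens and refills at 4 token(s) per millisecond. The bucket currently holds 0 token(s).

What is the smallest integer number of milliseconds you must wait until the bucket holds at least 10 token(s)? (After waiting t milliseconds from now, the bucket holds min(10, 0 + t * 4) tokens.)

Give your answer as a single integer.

Answer: 3

Derivation:
Need 0 + t * 4 >= 10, so t >= 10/4.
Smallest integer t = ceil(10/4) = 3.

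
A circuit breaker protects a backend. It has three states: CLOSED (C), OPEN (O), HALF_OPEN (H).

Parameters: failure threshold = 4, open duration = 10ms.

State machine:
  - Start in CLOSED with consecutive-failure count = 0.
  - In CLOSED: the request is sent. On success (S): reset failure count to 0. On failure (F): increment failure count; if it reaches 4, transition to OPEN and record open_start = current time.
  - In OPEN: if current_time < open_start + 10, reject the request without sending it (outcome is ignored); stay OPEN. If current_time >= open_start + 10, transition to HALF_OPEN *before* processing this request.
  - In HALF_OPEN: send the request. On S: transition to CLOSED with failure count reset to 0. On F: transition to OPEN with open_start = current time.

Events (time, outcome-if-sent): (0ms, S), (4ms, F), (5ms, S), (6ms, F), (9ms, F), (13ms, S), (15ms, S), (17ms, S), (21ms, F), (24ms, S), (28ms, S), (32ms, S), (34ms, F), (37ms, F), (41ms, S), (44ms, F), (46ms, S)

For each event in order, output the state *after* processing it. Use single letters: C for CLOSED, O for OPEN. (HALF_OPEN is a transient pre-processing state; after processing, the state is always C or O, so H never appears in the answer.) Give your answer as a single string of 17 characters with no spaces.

State after each event:
  event#1 t=0ms outcome=S: state=CLOSED
  event#2 t=4ms outcome=F: state=CLOSED
  event#3 t=5ms outcome=S: state=CLOSED
  event#4 t=6ms outcome=F: state=CLOSED
  event#5 t=9ms outcome=F: state=CLOSED
  event#6 t=13ms outcome=S: state=CLOSED
  event#7 t=15ms outcome=S: state=CLOSED
  event#8 t=17ms outcome=S: state=CLOSED
  event#9 t=21ms outcome=F: state=CLOSED
  event#10 t=24ms outcome=S: state=CLOSED
  event#11 t=28ms outcome=S: state=CLOSED
  event#12 t=32ms outcome=S: state=CLOSED
  event#13 t=34ms outcome=F: state=CLOSED
  event#14 t=37ms outcome=F: state=CLOSED
  event#15 t=41ms outcome=S: state=CLOSED
  event#16 t=44ms outcome=F: state=CLOSED
  event#17 t=46ms outcome=S: state=CLOSED

Answer: CCCCCCCCCCCCCCCCC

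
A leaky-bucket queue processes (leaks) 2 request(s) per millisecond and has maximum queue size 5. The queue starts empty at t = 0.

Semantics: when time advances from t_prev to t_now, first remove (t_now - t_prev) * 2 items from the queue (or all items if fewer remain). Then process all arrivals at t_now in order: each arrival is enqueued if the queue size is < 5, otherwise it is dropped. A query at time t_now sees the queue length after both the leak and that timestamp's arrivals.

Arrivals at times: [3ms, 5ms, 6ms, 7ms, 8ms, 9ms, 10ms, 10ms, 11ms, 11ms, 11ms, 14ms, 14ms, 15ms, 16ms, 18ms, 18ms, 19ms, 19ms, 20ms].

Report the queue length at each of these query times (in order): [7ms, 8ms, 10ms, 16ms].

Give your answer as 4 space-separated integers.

Queue lengths at query times:
  query t=7ms: backlog = 1
  query t=8ms: backlog = 1
  query t=10ms: backlog = 2
  query t=16ms: backlog = 1

Answer: 1 1 2 1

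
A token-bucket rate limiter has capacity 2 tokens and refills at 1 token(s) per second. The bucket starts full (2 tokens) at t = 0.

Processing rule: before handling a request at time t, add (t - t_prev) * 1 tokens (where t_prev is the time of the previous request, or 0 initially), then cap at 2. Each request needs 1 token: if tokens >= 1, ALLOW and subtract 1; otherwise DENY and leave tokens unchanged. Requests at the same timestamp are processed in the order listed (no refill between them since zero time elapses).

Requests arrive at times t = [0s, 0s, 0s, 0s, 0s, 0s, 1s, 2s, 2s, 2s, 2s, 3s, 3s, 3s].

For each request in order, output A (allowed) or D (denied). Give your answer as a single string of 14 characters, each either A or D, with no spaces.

Answer: AADDDDAADDDADD

Derivation:
Simulating step by step:
  req#1 t=0s: ALLOW
  req#2 t=0s: ALLOW
  req#3 t=0s: DENY
  req#4 t=0s: DENY
  req#5 t=0s: DENY
  req#6 t=0s: DENY
  req#7 t=1s: ALLOW
  req#8 t=2s: ALLOW
  req#9 t=2s: DENY
  req#10 t=2s: DENY
  req#11 t=2s: DENY
  req#12 t=3s: ALLOW
  req#13 t=3s: DENY
  req#14 t=3s: DENY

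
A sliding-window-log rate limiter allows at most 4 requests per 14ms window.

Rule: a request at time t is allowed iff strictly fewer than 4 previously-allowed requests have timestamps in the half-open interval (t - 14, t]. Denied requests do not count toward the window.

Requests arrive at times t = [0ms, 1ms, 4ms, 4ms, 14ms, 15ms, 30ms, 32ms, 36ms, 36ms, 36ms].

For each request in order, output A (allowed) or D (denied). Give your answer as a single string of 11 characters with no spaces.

Answer: AAAAAAAAAAD

Derivation:
Tracking allowed requests in the window:
  req#1 t=0ms: ALLOW
  req#2 t=1ms: ALLOW
  req#3 t=4ms: ALLOW
  req#4 t=4ms: ALLOW
  req#5 t=14ms: ALLOW
  req#6 t=15ms: ALLOW
  req#7 t=30ms: ALLOW
  req#8 t=32ms: ALLOW
  req#9 t=36ms: ALLOW
  req#10 t=36ms: ALLOW
  req#11 t=36ms: DENY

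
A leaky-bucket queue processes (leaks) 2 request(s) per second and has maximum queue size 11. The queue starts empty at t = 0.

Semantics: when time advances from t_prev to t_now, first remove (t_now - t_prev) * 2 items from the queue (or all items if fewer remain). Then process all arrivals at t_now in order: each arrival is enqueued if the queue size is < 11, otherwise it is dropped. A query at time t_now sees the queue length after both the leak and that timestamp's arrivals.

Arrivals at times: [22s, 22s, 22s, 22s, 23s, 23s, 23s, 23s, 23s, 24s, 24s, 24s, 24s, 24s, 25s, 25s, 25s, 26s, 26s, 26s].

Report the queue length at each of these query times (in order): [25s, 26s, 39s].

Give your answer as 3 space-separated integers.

Answer: 11 11 0

Derivation:
Queue lengths at query times:
  query t=25s: backlog = 11
  query t=26s: backlog = 11
  query t=39s: backlog = 0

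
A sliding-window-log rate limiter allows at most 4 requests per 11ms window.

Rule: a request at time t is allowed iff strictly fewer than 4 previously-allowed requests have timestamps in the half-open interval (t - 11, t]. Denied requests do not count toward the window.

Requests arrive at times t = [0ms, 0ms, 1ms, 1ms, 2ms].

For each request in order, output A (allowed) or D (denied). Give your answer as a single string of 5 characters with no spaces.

Tracking allowed requests in the window:
  req#1 t=0ms: ALLOW
  req#2 t=0ms: ALLOW
  req#3 t=1ms: ALLOW
  req#4 t=1ms: ALLOW
  req#5 t=2ms: DENY

Answer: AAAAD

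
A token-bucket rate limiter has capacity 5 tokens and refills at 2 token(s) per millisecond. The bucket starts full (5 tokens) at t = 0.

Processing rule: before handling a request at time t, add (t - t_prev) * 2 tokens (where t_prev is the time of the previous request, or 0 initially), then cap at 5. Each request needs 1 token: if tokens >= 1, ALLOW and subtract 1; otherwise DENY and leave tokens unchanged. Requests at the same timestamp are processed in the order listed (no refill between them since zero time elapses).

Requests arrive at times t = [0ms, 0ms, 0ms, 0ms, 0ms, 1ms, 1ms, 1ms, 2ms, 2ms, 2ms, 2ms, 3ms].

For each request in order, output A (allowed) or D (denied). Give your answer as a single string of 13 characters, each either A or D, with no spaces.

Answer: AAAAAAADAADDA

Derivation:
Simulating step by step:
  req#1 t=0ms: ALLOW
  req#2 t=0ms: ALLOW
  req#3 t=0ms: ALLOW
  req#4 t=0ms: ALLOW
  req#5 t=0ms: ALLOW
  req#6 t=1ms: ALLOW
  req#7 t=1ms: ALLOW
  req#8 t=1ms: DENY
  req#9 t=2ms: ALLOW
  req#10 t=2ms: ALLOW
  req#11 t=2ms: DENY
  req#12 t=2ms: DENY
  req#13 t=3ms: ALLOW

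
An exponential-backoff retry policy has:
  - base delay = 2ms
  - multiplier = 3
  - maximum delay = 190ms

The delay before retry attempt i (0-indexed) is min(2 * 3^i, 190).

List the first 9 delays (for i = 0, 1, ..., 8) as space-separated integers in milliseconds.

Answer: 2 6 18 54 162 190 190 190 190

Derivation:
Computing each delay:
  i=0: min(2*3^0, 190) = 2
  i=1: min(2*3^1, 190) = 6
  i=2: min(2*3^2, 190) = 18
  i=3: min(2*3^3, 190) = 54
  i=4: min(2*3^4, 190) = 162
  i=5: min(2*3^5, 190) = 190
  i=6: min(2*3^6, 190) = 190
  i=7: min(2*3^7, 190) = 190
  i=8: min(2*3^8, 190) = 190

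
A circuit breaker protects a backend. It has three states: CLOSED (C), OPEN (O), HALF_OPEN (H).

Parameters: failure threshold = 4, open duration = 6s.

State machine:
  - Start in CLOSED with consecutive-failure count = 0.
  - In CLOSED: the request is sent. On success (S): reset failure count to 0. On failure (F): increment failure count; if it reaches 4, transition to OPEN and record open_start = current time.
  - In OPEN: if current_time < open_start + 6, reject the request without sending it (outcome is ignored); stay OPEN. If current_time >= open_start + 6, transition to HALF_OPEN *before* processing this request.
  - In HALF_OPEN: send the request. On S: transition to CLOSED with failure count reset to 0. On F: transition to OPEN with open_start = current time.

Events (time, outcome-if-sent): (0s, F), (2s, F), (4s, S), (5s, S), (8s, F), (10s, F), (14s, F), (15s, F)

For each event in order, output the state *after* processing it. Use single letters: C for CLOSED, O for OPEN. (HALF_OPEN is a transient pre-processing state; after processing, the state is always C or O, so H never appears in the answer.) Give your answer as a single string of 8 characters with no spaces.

State after each event:
  event#1 t=0s outcome=F: state=CLOSED
  event#2 t=2s outcome=F: state=CLOSED
  event#3 t=4s outcome=S: state=CLOSED
  event#4 t=5s outcome=S: state=CLOSED
  event#5 t=8s outcome=F: state=CLOSED
  event#6 t=10s outcome=F: state=CLOSED
  event#7 t=14s outcome=F: state=CLOSED
  event#8 t=15s outcome=F: state=OPEN

Answer: CCCCCCCO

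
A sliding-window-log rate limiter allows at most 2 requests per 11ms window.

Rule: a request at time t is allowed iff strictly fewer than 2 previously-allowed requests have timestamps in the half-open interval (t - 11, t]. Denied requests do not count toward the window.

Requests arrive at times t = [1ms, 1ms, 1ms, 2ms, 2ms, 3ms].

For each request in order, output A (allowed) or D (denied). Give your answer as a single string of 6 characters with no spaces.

Answer: AADDDD

Derivation:
Tracking allowed requests in the window:
  req#1 t=1ms: ALLOW
  req#2 t=1ms: ALLOW
  req#3 t=1ms: DENY
  req#4 t=2ms: DENY
  req#5 t=2ms: DENY
  req#6 t=3ms: DENY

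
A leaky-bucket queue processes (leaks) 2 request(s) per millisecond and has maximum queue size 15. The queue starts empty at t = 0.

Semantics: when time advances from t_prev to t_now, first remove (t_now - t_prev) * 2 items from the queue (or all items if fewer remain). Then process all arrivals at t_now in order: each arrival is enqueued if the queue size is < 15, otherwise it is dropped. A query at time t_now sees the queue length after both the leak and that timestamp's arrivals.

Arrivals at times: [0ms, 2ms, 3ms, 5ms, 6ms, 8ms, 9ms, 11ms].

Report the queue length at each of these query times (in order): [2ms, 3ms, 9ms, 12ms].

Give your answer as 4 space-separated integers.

Queue lengths at query times:
  query t=2ms: backlog = 1
  query t=3ms: backlog = 1
  query t=9ms: backlog = 1
  query t=12ms: backlog = 0

Answer: 1 1 1 0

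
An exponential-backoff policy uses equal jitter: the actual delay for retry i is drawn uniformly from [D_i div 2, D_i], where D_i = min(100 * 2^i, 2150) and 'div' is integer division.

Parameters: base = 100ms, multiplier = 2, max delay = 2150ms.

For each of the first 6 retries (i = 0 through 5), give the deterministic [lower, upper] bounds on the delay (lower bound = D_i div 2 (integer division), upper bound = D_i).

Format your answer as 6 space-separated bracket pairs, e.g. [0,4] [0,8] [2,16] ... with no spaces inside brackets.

Answer: [50,100] [100,200] [200,400] [400,800] [800,1600] [1075,2150]

Derivation:
Computing bounds per retry:
  i=0: D_i=min(100*2^0,2150)=100, bounds=[50,100]
  i=1: D_i=min(100*2^1,2150)=200, bounds=[100,200]
  i=2: D_i=min(100*2^2,2150)=400, bounds=[200,400]
  i=3: D_i=min(100*2^3,2150)=800, bounds=[400,800]
  i=4: D_i=min(100*2^4,2150)=1600, bounds=[800,1600]
  i=5: D_i=min(100*2^5,2150)=2150, bounds=[1075,2150]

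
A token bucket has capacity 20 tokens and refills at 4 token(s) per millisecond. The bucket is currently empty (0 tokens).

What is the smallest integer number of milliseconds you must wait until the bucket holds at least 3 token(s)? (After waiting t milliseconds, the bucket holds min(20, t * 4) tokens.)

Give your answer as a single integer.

Need t * 4 >= 3, so t >= 3/4.
Smallest integer t = ceil(3/4) = 1.

Answer: 1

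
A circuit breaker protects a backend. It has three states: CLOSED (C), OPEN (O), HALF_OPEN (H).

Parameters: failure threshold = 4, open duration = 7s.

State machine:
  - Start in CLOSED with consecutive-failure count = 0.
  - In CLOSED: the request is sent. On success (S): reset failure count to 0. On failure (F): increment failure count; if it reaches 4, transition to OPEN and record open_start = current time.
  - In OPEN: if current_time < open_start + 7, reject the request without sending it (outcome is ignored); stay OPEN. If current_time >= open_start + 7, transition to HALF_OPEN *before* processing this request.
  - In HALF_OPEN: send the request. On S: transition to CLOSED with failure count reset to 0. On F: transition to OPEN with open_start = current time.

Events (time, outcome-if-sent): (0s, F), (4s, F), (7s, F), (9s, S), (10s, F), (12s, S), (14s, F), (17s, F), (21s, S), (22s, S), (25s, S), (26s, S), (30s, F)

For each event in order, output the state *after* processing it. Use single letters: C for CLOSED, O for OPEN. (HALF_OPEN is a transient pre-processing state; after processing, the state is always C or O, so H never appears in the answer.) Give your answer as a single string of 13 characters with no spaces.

State after each event:
  event#1 t=0s outcome=F: state=CLOSED
  event#2 t=4s outcome=F: state=CLOSED
  event#3 t=7s outcome=F: state=CLOSED
  event#4 t=9s outcome=S: state=CLOSED
  event#5 t=10s outcome=F: state=CLOSED
  event#6 t=12s outcome=S: state=CLOSED
  event#7 t=14s outcome=F: state=CLOSED
  event#8 t=17s outcome=F: state=CLOSED
  event#9 t=21s outcome=S: state=CLOSED
  event#10 t=22s outcome=S: state=CLOSED
  event#11 t=25s outcome=S: state=CLOSED
  event#12 t=26s outcome=S: state=CLOSED
  event#13 t=30s outcome=F: state=CLOSED

Answer: CCCCCCCCCCCCC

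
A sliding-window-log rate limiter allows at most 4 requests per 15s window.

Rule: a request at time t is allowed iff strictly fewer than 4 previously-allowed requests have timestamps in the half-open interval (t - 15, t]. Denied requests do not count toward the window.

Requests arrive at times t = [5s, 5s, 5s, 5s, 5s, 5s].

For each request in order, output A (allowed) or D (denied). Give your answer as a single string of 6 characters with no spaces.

Tracking allowed requests in the window:
  req#1 t=5s: ALLOW
  req#2 t=5s: ALLOW
  req#3 t=5s: ALLOW
  req#4 t=5s: ALLOW
  req#5 t=5s: DENY
  req#6 t=5s: DENY

Answer: AAAADD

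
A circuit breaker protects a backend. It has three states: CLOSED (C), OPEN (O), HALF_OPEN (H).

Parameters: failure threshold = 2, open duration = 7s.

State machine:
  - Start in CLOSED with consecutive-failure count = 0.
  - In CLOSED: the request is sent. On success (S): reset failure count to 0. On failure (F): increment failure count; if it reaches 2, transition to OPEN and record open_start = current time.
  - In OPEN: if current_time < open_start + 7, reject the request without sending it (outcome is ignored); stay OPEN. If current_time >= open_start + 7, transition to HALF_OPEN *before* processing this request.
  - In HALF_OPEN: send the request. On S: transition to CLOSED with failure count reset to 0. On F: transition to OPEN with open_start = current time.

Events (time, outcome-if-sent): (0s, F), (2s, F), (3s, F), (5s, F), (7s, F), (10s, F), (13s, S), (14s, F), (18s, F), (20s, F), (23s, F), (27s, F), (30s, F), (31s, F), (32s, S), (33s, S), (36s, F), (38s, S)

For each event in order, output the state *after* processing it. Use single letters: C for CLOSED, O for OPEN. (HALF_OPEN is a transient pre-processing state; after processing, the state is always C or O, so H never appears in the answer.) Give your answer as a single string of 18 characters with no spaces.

State after each event:
  event#1 t=0s outcome=F: state=CLOSED
  event#2 t=2s outcome=F: state=OPEN
  event#3 t=3s outcome=F: state=OPEN
  event#4 t=5s outcome=F: state=OPEN
  event#5 t=7s outcome=F: state=OPEN
  event#6 t=10s outcome=F: state=OPEN
  event#7 t=13s outcome=S: state=OPEN
  event#8 t=14s outcome=F: state=OPEN
  event#9 t=18s outcome=F: state=OPEN
  event#10 t=20s outcome=F: state=OPEN
  event#11 t=23s outcome=F: state=OPEN
  event#12 t=27s outcome=F: state=OPEN
  event#13 t=30s outcome=F: state=OPEN
  event#14 t=31s outcome=F: state=OPEN
  event#15 t=32s outcome=S: state=OPEN
  event#16 t=33s outcome=S: state=OPEN
  event#17 t=36s outcome=F: state=OPEN
  event#18 t=38s outcome=S: state=OPEN

Answer: COOOOOOOOOOOOOOOOO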